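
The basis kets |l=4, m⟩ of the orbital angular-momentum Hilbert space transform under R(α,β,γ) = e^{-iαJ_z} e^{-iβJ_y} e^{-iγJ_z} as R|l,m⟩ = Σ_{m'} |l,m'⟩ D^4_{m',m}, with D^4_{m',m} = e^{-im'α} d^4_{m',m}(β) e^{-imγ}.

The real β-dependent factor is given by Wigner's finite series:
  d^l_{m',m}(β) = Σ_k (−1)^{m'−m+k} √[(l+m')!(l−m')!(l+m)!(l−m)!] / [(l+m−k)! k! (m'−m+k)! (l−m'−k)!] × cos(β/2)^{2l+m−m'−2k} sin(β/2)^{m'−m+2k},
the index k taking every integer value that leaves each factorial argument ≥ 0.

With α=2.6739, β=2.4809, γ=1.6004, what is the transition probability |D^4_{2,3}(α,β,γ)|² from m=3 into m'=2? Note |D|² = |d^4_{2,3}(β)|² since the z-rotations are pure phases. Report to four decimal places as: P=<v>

D^4_{2,3}(2.6739,2.4809,1.6004) = e^{-i·2·2.6739}·d^4_{2,3}(2.4809)·e^{-i·3·1.6004}. Compute d first:
With c≡cos(β/2)=0.324371 and s≡sin(β/2)=0.945930, N=[720·2·5040·1]^{1/2}=2693.993318
Admissible k: 1..2 (factorial args all ≥0)
  k=1: (−1)^0·2693.9933/(720)·0.3244^7·0.9459^1 = +0.001337
  k=2: (−1)^1·2693.9933/(240)·0.3244^5·0.9459^3 = -0.034117
d^4_{2,3}(2.4809) = +0.001337 -0.034117 = -0.032780
|D^4_{2,3}|² = |d^4_{2,3}(β)|² = (-0.032780)² = 0.001075 (the z-rotation phases have unit modulus)

P=0.0011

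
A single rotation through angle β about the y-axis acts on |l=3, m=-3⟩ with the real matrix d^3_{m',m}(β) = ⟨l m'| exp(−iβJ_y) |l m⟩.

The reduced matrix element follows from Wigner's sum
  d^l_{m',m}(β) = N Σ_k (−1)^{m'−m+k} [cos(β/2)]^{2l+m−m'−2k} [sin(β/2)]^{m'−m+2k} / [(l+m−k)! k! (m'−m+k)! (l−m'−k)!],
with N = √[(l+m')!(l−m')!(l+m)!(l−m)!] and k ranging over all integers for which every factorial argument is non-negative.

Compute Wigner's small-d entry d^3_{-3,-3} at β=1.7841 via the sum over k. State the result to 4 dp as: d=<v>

d=0.0612

d^3_{-3,-3}(β=1.7841) via Wigner's sum:
With c≡cos(β/2)=0.627818 and s≡sin(β/2)=0.778360, N=[1·720·1·720]^{1/2}=720.000000
Admissible k: 0..0 (factorial args all ≥0)
  k=0: (−1)^0·720.0000/(720)·0.6278^6·0.7784^0 = +0.061235
d^3_{-3,-3}(1.7841) = +0.061235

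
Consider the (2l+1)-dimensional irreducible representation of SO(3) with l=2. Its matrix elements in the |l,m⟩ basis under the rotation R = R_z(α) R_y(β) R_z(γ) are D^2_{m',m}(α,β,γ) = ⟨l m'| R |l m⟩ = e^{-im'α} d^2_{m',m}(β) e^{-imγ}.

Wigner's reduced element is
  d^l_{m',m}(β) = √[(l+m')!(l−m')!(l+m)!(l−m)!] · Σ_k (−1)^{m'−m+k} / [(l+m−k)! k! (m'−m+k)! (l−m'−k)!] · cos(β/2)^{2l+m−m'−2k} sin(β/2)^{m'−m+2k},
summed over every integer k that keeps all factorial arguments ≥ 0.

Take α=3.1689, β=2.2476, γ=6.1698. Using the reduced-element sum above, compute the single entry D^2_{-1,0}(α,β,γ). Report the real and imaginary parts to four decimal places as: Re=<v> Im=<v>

Re=0.5978 Im=0.0163

First d^2_{-1,0}(β=2.2476), then the phase factors e^{-i(-1)α} and e^{-i(0)γ}:
With c≡cos(β/2)=0.432259 and s≡sin(β/2)=0.901750, N=[1·6·2·2]^{1/2}=4.898979
k∈{1,2} keeps every argument non-negative
  k=1: (−1)^0·4.8990/(2)·0.4323^3·0.9017^1 = +0.178399
  k=2: (−1)^1·4.8990/(2)·0.4323^1·0.9017^3 = -0.776385
d^2_{-1,0}(2.2476) = +0.178399 -0.776385 = -0.597986
Phases: e^{-i·(-1)·3.1689}=-0.999627-0.027304i, e^{-i·(0)·6.1698}=+1.000000+0.000000i ⇒ D=+0.597763+0.016327i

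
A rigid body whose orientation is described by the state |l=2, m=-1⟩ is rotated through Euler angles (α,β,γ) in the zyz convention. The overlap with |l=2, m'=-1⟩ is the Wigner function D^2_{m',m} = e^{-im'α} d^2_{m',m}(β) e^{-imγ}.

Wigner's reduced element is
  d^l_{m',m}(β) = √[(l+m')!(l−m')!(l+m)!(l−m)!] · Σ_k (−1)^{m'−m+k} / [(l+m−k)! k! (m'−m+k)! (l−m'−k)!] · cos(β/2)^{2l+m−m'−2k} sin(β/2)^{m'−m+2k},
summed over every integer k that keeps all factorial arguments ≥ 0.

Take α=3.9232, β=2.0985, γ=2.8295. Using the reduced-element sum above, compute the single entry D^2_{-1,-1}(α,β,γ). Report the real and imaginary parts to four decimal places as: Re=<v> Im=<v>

Re=-0.4443 Im=-0.2254

D^2_{-1,-1}(3.9232,2.0985,2.8295) = e^{-i·-1·3.9232}·d^2_{-1,-1}(2.0985)·e^{-i·-1·2.8295}. Compute d first:
With c≡cos(β/2)=0.498221 and s≡sin(β/2)=0.867050, N=[1·6·1·6]^{1/2}=6.000000
k: max(0,(-1)−(-1))=0 … min(2+(-1),2−(-1))=1
  k=0: (−1)^0·6.0000/(6)·0.4982^4·0.8670^0 = +0.061615
  k=1: (−1)^1·6.0000/(2)·0.4982^2·0.8670^2 = -0.559828
d^2_{-1,-1}(2.0985) = +0.061615 -0.559828 = -0.498212
D = (-0.709782-0.704421i)·(-0.498212)·(-0.951693+0.307051i) = -0.444299-0.225418i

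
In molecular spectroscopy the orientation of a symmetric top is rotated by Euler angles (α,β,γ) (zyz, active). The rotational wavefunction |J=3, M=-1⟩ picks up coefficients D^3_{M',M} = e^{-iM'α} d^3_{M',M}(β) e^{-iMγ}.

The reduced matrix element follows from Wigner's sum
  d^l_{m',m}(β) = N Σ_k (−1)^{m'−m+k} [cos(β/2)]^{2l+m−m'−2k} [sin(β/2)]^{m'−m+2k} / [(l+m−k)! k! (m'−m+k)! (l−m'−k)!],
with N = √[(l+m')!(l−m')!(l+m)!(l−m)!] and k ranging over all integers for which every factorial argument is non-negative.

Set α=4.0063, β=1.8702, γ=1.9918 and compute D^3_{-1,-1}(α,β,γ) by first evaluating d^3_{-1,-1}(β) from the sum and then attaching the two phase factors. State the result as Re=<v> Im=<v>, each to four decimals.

D^3_{-1,-1}(4.0063,1.8702,1.9918) = e^{-i·-1·4.0063}·d^3_{-1,-1}(1.8702)·e^{-i·-1·1.9918}. Compute d first:
With c≡cos(β/2)=0.593738 and s≡sin(β/2)=0.804658, N=[2·24·2·24]^{1/2}=48.000000
k: max(0,(-1)−(-1))=0 … min(3+(-1),3−(-1))=2
  k=0: (−1)^0·48.0000/(48)·0.5937^6·0.8047^0 = +0.043810
  k=1: (−1)^1·48.0000/(6)·0.5937^4·0.8047^2 = -0.643713
  k=2: (−1)^2·48.0000/(8)·0.5937^2·0.8047^4 = +0.886721
d^3_{-1,-1}(1.8702) = +0.043810 -0.643713 +0.886721 = +0.286818
Phases: e^{-i·(-1)·4.0063}=-0.648863-0.760905i, e^{-i·(-1)·1.9918}=-0.408677+0.912679i ⇒ D=+0.275241-0.080664i

Re=0.2752 Im=-0.0807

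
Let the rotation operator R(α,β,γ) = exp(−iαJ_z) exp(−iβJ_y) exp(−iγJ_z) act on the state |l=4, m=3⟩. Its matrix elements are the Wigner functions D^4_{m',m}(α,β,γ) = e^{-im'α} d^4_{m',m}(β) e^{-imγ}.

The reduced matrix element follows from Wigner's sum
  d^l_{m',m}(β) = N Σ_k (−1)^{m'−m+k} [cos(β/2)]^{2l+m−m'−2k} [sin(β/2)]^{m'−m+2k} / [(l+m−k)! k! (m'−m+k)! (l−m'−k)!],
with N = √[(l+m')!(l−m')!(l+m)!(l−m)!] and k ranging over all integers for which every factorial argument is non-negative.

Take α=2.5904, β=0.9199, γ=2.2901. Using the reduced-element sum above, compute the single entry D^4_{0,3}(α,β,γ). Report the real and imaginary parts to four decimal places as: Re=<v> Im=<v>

Re=0.3756 Im=-0.2499

Split into d^4_{0,3}(β=0.9199) × two z-phases.
c=cos(0.9199/2)=0.896075, s=sin(0.9199/2)=0.443903; N=√[24·24·5040·1]=1703.830978
Admissible k: 3..4 (factorial args all ≥0)
  k=3: (−1)^0·1703.8310/(144)·0.8961^5·0.4439^3 = +0.597930
  k=4: (−1)^1·1703.8310/(144)·0.8961^3·0.4439^5 = -0.146737
d^4_{0,3}(0.9199) = +0.597930 -0.146737 = +0.451193
Phases: e^{-i·(0)·2.5904}=+1.000000+0.000000i, e^{-i·(3)·2.2901}=+0.832542-0.553961i ⇒ D=+0.375638-0.249944i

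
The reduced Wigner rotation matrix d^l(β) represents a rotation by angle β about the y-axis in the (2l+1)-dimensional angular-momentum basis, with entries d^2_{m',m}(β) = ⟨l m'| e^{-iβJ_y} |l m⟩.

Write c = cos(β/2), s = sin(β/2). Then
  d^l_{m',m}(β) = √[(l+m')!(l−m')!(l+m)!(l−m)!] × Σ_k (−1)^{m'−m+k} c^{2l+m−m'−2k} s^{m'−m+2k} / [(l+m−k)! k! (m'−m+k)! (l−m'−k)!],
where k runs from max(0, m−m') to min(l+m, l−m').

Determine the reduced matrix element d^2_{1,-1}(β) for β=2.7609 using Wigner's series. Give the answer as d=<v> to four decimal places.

d=-0.8261

d^2_{1,-1}(β=2.7609) via Wigner's sum:
Half-angle: c=0.189199, s=0.981939. N=√(6·1·1·6)=6.000000
k∈{0,1} keeps every argument non-negative
  k=0: (−1)^2·6.0000/(2)·0.1892^2·0.9819^2 = +0.103545
  k=1: (−1)^3·6.0000/(6)·0.1892^0·0.9819^4 = -0.929689
d^2_{1,-1}(2.7609) = +0.103545 -0.929689 = -0.826144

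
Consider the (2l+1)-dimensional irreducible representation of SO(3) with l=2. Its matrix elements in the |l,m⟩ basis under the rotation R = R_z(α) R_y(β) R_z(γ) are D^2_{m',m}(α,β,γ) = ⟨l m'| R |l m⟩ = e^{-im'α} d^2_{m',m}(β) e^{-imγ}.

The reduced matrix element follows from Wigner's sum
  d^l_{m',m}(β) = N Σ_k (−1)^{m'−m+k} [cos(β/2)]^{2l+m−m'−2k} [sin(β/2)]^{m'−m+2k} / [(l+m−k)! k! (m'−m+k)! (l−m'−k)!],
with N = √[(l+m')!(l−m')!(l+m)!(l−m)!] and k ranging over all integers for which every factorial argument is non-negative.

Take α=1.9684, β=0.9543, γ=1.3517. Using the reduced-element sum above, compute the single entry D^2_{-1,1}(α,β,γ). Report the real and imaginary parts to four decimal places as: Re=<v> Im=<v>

Re=0.3710 Im=0.2630

First d^2_{-1,1}(β=0.9543), then the phase factors e^{-i(-1)α} and e^{-i(1)γ}:
With c≡cos(β/2)=0.888307 and s≡sin(β/2)=0.459249, N=[1·6·6·1]^{1/2}=6.000000
k∈{2,3} keeps every argument non-negative
  k=2: (−1)^0·6.0000/(2)·0.8883^2·0.4592^2 = +0.499281
  k=3: (−1)^1·6.0000/(6)·0.8883^0·0.4592^4 = -0.044483
d^2_{-1,1}(0.9543) = +0.499281 -0.044483 = +0.454798
Attach z-rotation phases: D = e^{-i(-1)(1.9684)}·(+0.454798)·e^{-i(1)(1.3517)} = +0.371020+0.263031i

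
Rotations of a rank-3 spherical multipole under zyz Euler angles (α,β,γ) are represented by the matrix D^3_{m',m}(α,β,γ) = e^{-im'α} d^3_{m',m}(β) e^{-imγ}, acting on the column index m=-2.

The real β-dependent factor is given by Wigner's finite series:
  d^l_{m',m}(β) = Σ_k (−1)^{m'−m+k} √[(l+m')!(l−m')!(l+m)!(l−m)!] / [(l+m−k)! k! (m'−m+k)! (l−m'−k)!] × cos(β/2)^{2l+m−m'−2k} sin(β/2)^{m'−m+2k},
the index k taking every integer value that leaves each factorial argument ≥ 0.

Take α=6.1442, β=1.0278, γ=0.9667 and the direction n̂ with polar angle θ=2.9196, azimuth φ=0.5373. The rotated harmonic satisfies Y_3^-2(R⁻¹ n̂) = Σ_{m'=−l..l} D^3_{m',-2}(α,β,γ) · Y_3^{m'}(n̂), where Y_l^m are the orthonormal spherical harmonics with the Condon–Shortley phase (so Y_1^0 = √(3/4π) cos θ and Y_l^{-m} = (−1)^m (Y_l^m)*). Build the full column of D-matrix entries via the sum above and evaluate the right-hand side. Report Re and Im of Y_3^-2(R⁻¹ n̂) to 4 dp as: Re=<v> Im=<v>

Need the full column D^3_{m',-2} for m'=−3..3 at α=6.1442, β=1.0278, γ=0.9667.
cos(β/2)=0.870834, sin(β/2)=0.491577
d^3_{-3,-2}: single k=1 term ⇒ +0.603037;  D = +0.032760+0.602147i
d^3_{-2,-2}: k∈[0..1] ⇒ +0.436126 -0.694856 = -0.258730;  D = +0.021871-0.257804i
d^3_{-1,-2}: k∈[0..1] ⇒ -0.778518 +0.496148 = -0.282370;  D = +0.062618-0.275339i
d^3_{0,-2}: k∈[0..1] ⇒ +0.761177 -0.242548 = +0.518629;  D = -0.183963+0.484905i
d^3_{1,-2}: k∈[0..1] ⇒ -0.496148 +0.079049 = -0.417100;  D = +0.200550-0.365721i
d^3_{2,-2}: k∈[0..1] ⇒ +0.221415 -0.014111 = +0.207305;  D = -0.123897+0.166207i
d^3_{3,-2}: single k=0 term ⇒ -0.061231;  D = +0.043043-0.043549i
Y_3^{m'}(θ=2.9196,φ=0.5373) and Σ D·Y over m':
  (+0.0328+0.6021i)·(-0.0002-0.0044i)  (+0.0219-0.2578i)·(-0.0230+0.0425i)  (+0.0626-0.2753i)·(+0.2297-0.1368i)  (-0.1840+0.4849i)·(-0.6398+0.0000i)  (+0.2005-0.3657i)·(-0.2297-0.1368i)  (-0.1239+0.1662i)·(-0.0230-0.0425i)  (+0.0430-0.0435i)·(+0.0002-0.0044i)
Y_3^-2(R⁻¹ n̂) = +0.021144-0.317652i

Re=0.0211 Im=-0.3177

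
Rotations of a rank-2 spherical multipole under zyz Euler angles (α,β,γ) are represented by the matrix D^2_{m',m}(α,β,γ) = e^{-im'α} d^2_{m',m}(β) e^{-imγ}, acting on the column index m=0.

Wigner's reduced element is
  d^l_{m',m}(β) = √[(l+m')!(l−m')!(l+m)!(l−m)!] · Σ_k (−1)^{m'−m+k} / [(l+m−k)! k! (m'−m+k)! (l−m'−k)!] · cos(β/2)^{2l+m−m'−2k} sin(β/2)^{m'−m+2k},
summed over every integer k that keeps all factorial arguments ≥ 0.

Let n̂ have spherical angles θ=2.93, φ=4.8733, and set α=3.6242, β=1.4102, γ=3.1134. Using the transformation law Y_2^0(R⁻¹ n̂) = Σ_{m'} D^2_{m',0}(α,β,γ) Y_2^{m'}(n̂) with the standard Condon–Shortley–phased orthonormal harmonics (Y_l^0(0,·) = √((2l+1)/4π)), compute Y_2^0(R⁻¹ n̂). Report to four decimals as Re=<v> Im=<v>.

Re=-0.3076 Im=0.0000

Need the full column D^2_{m',0} for m'=−2..2 at α=3.6242, β=1.4102, γ=3.1134.
cos(β/2)=0.761547, sin(β/2)=0.648110
d^2_{-2,0}: single k=2 term ⇒ +0.596714;  D = +0.339674+0.490601i
d^2_{-1,0}: k∈[1..2] ⇒ +0.701155 -0.507830 = +0.193325;  D = -0.171245-0.089720i
d^2_{0,0}: k∈[0..2] ⇒ +0.336346 -0.974430 +0.176439 = -0.461645;  D = -0.461645+0.000000i
d^2_{1,0}: k∈[0..1] ⇒ -0.701155 +0.507830 = -0.193325;  D = +0.171245-0.089720i
d^2_{2,0}: single k=0 term ⇒ +0.596714;  D = +0.339674-0.490601i
Y_2^{m'}(θ=2.93,φ=4.8733) and Σ D·Y over m':
  (+0.3397+0.4906i)·(-0.0162+0.0054i)  (-0.1712-0.0897i)·(-0.0254-0.1566i)  (-0.4616+0.0000i)·(+0.5890+0.0000i)  (+0.1712-0.0897i)·(+0.0254-0.1566i)  (+0.3397-0.4906i)·(-0.0162-0.0054i)
Y_2^0(R⁻¹ n̂) = -0.307592+0.000000i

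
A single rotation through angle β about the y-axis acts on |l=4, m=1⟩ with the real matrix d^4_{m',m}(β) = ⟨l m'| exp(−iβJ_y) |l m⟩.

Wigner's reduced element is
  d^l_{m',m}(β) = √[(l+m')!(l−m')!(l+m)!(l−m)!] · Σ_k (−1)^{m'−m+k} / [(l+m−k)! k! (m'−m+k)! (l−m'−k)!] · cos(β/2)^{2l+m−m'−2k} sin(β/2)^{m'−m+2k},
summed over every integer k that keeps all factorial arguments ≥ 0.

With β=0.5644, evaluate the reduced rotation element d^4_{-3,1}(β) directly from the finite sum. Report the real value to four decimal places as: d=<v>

d=0.0643

d^4_{-3,1}(β=0.5644) via Wigner's sum:
With c≡cos(β/2)=0.960445 and s≡sin(β/2)=0.278469, N=[1·5040·120·6]^{1/2}=1904.940944
k: max(0,(1)−(-3))=4 … min(4+(1),4−(-3))=5
  k=4: (−1)^0·1904.9409/(144)·0.9604^4·0.2785^4 = +0.067689
  k=5: (−1)^1·1904.9409/(240)·0.9604^2·0.2785^6 = -0.003414
d^4_{-3,1}(0.5644) = +0.067689 -0.003414 = +0.064275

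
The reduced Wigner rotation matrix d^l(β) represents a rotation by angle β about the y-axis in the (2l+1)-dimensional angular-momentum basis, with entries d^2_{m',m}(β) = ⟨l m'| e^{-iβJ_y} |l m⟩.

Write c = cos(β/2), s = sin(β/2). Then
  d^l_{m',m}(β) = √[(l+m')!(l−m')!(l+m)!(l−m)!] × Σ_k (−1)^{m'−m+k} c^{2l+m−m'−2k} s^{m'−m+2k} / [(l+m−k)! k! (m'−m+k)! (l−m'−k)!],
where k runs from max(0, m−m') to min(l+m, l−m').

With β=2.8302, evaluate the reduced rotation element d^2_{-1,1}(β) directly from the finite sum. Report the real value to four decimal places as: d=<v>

d=-0.8821

d^2_{-1,1}(β=2.8302) via Wigner's sum:
c=cos(2.8302/2)=0.155068, s=sin(2.8302/2)=0.987904; N=√[1·6·6·1]=6.000000
Admissible k: 2..3 (factorial args all ≥0)
  k=2: (−1)^0·6.0000/(2)·0.1551^2·0.9879^2 = +0.070404
  k=3: (−1)^1·6.0000/(6)·0.1551^0·0.9879^4 = -0.952486
d^2_{-1,1}(2.8302) = +0.070404 -0.952486 = -0.882082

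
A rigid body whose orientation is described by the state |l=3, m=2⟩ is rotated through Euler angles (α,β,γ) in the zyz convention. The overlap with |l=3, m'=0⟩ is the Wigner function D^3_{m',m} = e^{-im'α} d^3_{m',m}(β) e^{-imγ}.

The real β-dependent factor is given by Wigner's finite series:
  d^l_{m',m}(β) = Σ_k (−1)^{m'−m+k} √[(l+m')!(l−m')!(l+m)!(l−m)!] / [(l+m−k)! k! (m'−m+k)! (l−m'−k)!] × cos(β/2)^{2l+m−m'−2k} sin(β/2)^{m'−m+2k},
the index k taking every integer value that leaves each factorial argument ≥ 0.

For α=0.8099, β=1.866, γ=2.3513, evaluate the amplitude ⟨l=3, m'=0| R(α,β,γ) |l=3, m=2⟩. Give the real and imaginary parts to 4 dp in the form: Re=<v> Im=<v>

D^3_{0,2}(0.8099,1.866,2.3513) = e^{-i·0·0.8099}·d^3_{0,2}(1.866)·e^{-i·2·2.3513}. Compute d first:
With c≡cos(β/2)=0.595426 and s≡sin(β/2)=0.803410, N=[6·6·120·1]^{1/2}=65.726707
k: max(0,(2)−(0))=2 … min(3+(2),3−(0))=3
  k=2: (−1)^0·65.7267/(12)·0.5954^4·0.8034^2 = +0.444373
  k=3: (−1)^1·65.7267/(12)·0.5954^2·0.8034^4 = -0.809031
d^3_{0,2}(1.866) = +0.444373 -0.809031 = -0.364659
D = (+1.000000+0.000000i)·(-0.364659)·(-0.009789+0.999952i) = +0.003570-0.364641i

Re=0.0036 Im=-0.3646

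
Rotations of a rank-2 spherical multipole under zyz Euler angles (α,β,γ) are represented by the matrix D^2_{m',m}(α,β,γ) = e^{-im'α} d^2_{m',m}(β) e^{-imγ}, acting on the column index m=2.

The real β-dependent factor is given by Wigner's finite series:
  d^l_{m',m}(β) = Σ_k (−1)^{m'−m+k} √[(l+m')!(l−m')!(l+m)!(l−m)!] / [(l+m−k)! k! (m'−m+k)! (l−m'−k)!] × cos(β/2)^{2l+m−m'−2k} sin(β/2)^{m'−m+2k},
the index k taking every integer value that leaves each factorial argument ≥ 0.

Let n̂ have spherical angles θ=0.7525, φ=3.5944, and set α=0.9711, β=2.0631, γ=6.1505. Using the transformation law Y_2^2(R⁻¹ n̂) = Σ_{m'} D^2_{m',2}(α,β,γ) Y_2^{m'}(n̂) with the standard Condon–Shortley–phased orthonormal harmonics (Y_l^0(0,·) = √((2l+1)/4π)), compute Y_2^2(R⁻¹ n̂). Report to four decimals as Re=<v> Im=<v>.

Need the full column D^2_{m',2} for m'=−2..2 at α=0.9711, β=2.0631, γ=6.1505.
cos(β/2)=0.513489, sin(β/2)=0.858096
d^2_{-2,2}: single k=4 term ⇒ +0.542180;  D = -0.322383+0.435922i
d^2_{-1,2}: single k=3 term ⇒ +0.648887;  D = +0.212921+0.612959i
d^2_{0,2}: single k=2 term ⇒ +0.475565;  D = +0.458918+0.124725i
d^2_{1,2}: single k=1 term ⇒ +0.232359;  D = +0.176858-0.150706i
d^2_{2,2}: single k=0 term ⇒ +0.069523;  D = -0.007358-0.069132i
Y_2^{m'}(θ=0.7525,φ=3.5944) and Σ D·Y over m':
  (-0.3224+0.4359i)·(+0.1114-0.1420i)  (+0.2129+0.6130i)·(-0.3466+0.1686i)  (+0.4589+0.1247i)·(+0.1888+0.0000i)  (+0.1769-0.1507i)·(+0.3466+0.1686i)  (-0.0074-0.0691i)·(+0.1114+0.1420i)
Y_2^2(R⁻¹ n̂) = +0.031177-0.089835i

Re=0.0312 Im=-0.0898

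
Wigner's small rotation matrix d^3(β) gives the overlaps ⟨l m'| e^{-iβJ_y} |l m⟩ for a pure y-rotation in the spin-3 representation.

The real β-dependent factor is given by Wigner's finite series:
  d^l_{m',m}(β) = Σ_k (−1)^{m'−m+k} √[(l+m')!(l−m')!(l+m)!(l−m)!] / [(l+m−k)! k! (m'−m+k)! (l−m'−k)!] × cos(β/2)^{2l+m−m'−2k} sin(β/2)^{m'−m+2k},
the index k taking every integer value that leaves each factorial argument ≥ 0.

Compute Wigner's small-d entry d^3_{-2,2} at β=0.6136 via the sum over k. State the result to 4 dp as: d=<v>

d=0.0370

d^3_{-2,2}(β=0.6136) via Wigner's sum:
With c≡cos(β/2)=0.953305 and s≡sin(β/2)=0.302010, N=[1·120·120·1]^{1/2}=120.000000
k: max(0,(2)−(-2))=4 … min(3+(2),3−(-2))=5
  k=4: (−1)^0·120.0000/(24)·0.9533^2·0.3020^4 = +0.037802
  k=5: (−1)^1·120.0000/(120)·0.9533^0·0.3020^6 = -0.000759
d^3_{-2,2}(0.6136) = +0.037802 -0.000759 = +0.037043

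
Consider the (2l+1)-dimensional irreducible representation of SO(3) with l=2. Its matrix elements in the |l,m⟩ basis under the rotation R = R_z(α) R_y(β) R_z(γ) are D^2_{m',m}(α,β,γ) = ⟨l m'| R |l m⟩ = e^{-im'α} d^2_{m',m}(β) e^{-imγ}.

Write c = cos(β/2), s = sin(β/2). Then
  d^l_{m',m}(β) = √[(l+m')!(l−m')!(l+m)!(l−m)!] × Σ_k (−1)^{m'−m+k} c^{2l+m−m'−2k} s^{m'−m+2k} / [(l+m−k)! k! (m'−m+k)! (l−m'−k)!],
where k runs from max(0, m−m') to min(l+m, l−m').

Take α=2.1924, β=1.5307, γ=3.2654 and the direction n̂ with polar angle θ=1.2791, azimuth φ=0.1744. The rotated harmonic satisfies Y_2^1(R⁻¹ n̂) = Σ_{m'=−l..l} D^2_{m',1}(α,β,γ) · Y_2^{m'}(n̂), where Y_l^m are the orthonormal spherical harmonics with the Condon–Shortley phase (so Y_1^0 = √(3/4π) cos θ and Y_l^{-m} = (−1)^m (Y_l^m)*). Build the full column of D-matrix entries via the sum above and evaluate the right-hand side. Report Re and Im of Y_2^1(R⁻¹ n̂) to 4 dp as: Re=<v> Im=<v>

Need the full column D^2_{m',1} for m'=−2..2 at α=2.1924, β=1.5307, γ=3.2654.
cos(β/2)=0.721140, sin(β/2)=0.692789
d^2_{-2,1}: single k=3 term ⇒ +0.479571;  D = +0.209200+0.431537i
d^2_{-1,1}: k∈[2..3] ⇒ +0.748795 -0.230359 = +0.518436;  D = +0.247548-0.455517i
d^2_{0,1}: k∈[1..2] ⇒ +0.636408 -0.587353 = +0.049055;  D = -0.048680+0.006058i
d^2_{1,1}: k∈[0..1] ⇒ +0.270445 -0.748795 = -0.478350;  D = -0.324453-0.351496i
d^2_{2,1}: single k=0 term ⇒ -0.519625;  D = -0.105159+0.508873i
Y_2^{m'}(θ=1.2791,φ=0.1744) and Σ D·Y over m':
  (+0.2092+0.4315i)·(+0.3330-0.1211i)  (+0.2475-0.4555i)·(+0.2096-0.0369i)  (-0.0487+0.0061i)·(-0.2371+0.0000i)  (-0.3245-0.3515i)·(-0.2096-0.0369i)  (-0.1052+0.5089i)·(+0.3330+0.1211i)
Y_2^1(R⁻¹ n̂) = +0.126893+0.254686i

Re=0.1269 Im=0.2547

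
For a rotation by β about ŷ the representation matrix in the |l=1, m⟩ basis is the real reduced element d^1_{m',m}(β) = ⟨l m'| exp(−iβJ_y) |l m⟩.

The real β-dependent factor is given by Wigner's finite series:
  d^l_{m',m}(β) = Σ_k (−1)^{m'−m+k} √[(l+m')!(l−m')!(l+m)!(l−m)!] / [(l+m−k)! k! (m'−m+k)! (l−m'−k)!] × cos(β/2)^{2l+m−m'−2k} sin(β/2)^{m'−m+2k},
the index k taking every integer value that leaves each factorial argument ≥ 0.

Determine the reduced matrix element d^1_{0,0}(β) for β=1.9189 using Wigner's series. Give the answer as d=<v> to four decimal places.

d=-0.3411

d^1_{0,0}(β=1.9189) via Wigner's sum:
With c≡cos(β/2)=0.573970 and s≡sin(β/2)=0.818876, N=[1·1·1·1]^{1/2}=1.000000
The bounds max(0,m−m')=0 and min(l+m,l−m')=1 give 2 terms
  k=0: (−1)^0·1.0000/(1)·0.5740^2·0.8189^0 = +0.329442
  k=1: (−1)^1·1.0000/(1)·0.5740^0·0.8189^2 = -0.670558
d^1_{0,0}(1.9189) = +0.329442 -0.670558 = -0.341116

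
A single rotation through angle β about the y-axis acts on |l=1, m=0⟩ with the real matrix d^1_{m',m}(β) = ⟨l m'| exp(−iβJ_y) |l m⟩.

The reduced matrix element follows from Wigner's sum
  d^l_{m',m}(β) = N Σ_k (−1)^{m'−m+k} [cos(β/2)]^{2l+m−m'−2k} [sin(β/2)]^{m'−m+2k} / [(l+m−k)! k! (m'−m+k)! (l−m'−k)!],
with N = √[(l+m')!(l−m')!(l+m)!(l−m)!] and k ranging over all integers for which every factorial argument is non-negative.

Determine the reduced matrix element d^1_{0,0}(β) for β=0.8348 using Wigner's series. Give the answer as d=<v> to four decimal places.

d=0.6713

d^1_{0,0}(β=0.8348) via Wigner's sum:
Half-angle: c=0.914146, s=0.405385. N=√(1·1·1·1)=1.000000
Admissible k: 0..1 (factorial args all ≥0)
  k=0: (−1)^0·1.0000/(1)·0.9141^2·0.4054^0 = +0.835663
  k=1: (−1)^1·1.0000/(1)·0.9141^0·0.4054^2 = -0.164337
d^1_{0,0}(0.8348) = +0.835663 -0.164337 = +0.671326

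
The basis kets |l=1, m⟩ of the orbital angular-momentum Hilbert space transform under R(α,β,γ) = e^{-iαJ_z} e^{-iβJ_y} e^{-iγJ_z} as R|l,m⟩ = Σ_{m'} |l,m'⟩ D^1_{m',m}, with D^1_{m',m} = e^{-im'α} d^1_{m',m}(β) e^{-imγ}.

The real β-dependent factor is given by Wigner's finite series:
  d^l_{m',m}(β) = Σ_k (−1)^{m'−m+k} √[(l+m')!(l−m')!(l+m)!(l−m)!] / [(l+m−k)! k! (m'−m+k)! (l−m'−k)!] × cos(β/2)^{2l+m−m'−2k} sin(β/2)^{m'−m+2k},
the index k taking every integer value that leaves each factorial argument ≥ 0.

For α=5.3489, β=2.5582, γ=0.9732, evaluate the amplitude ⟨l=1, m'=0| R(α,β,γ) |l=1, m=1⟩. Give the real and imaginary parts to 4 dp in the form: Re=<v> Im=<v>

Re=0.2192 Im=-0.3220

First d^1_{0,1}(β=2.5582), then the phase factors e^{-i(0)α} and e^{-i(1)γ}:
Half-angle: c=0.287577, s=0.957757. N=√(1·1·2·1)=1.414214
k: max(0,(1)−(0))=1 … min(1+(1),1−(0))=1
  k=1: (−1)^0·1.4142/(1)·0.2876^1·0.9578^1 = +0.389516
d^1_{0,1}(2.5582) = +0.389516
D = (+1.000000+0.000000i)·(+0.389516)·(+0.562657-0.826690i) = +0.219164-0.322009i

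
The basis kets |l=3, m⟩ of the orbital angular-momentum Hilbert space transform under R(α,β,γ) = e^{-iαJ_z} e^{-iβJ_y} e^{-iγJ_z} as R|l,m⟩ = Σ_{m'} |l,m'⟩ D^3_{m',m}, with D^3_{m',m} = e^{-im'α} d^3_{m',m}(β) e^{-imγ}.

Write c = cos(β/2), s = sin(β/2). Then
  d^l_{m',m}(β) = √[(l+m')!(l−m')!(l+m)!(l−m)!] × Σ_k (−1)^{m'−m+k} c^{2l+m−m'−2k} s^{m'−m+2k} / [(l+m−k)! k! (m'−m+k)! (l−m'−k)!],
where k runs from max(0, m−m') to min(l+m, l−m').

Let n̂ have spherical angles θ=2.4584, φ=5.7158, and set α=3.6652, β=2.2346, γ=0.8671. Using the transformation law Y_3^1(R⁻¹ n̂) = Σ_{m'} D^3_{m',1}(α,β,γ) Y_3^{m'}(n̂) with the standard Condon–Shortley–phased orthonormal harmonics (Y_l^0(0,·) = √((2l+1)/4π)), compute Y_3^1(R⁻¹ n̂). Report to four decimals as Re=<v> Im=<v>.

Need the full column D^3_{m',1} for m'=−3..3 at α=3.6652, β=2.2346, γ=0.8671.
cos(β/2)=0.438111, sin(β/2)=0.898921
d^3_{-3,1}: single k=4 term ⇒ +0.485400;  D = -0.370088-0.314083i
d^3_{-2,1}: k∈[3..4] ⇒ +0.386320 -0.813189 = -0.426869;  D = -0.419964-0.076470i
d^3_{-1,1}: k∈[2..4] ⇒ +0.178620 -1.002638 +0.527629 = -0.296389;  D = +0.279075-0.099817i
d^3_{0,1}: k∈[1..3] ⇒ +0.050261 -0.634788 +0.890804 = +0.306277;  D = +0.198173-0.233522i
d^3_{1,1}: k∈[0..2] ⇒ +0.007071 -0.238161 +0.751979 = +0.520890;  D = -0.093300+0.512466i
d^3_{2,1}: k∈[0..1] ⇒ -0.045882 +0.386320 = +0.340438;  D = -0.114660-0.320548i
d^3_{3,1}: single k=0 term ⇒ +0.115299;  D = +0.087912+0.074601i
Y_3^{m'}(θ=2.4584,φ=5.7158) and Σ D·Y over m':
  (-0.3701-0.3141i)·(-0.0137+0.1041i)  (-0.4200-0.0765i)·(-0.1334-0.2863i)  (+0.2791-0.0998i)·(+0.3454+0.2201i)  (+0.1982-0.2335i)·(-0.0022+0.0000i)  (-0.0933+0.5125i)·(-0.3454+0.2201i)  (-0.1147-0.3205i)·(-0.1334+0.2863i)  (+0.0879+0.0746i)·(+0.0137+0.1041i)
Y_3^1(R⁻¹ n̂) = +0.209772-0.053721i

Re=0.2098 Im=-0.0537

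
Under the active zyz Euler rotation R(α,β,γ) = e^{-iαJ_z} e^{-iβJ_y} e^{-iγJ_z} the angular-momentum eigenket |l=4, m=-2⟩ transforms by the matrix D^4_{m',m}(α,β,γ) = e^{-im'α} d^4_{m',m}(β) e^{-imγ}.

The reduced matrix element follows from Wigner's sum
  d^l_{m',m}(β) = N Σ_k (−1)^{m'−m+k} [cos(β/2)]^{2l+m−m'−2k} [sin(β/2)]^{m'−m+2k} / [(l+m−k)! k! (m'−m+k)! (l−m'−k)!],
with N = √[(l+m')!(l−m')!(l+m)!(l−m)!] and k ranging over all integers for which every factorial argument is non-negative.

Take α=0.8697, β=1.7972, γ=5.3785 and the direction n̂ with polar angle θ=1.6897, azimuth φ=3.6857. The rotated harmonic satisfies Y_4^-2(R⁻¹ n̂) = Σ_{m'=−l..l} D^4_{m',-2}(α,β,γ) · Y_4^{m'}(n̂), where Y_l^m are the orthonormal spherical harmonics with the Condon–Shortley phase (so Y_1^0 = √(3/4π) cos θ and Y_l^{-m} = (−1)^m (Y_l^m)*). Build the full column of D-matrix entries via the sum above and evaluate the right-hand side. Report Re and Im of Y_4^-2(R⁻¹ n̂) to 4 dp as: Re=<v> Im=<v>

Re=-0.3089 Im=0.0659

Need the full column D^4_{m',-2} for m'=−4..4 at α=0.8697, β=1.7972, γ=5.3785.
cos(β/2)=0.622706, sin(β/2)=0.782456
d^4_{-4,-2}: single k=2 term ⇒ +0.188885;  D = -0.018600+0.187967i
d^4_{-3,-2}: k∈[1..2] ⇒ +0.106293 -0.503478 = -0.397184;  D = -0.276798-0.284848i
d^4_{-2,-2}: k∈[0..2] ⇒ +0.022608 -0.428351 +0.845401 = +0.439659;  D = +0.438583-0.030738i
d^4_{-1,-2}: k∈[0..2] ⇒ -0.120525 +0.951483 -1.001529 = -0.170571;  D = -0.100646+0.137713i
d^4_{0,-2}: k∈[0..2] ⇒ +0.338641 -1.425810 +0.844202 = -0.242967;  D = +0.057417+0.236085i
d^4_{1,-2}: k∈[0..2] ⇒ -0.634322 +1.502293 -0.474393 = +0.393578;  D = -0.352225-0.175617i
d^4_{2,-2}: k∈[0..2] ⇒ +0.845401 -1.067841 +0.140501 = -0.081939;  D = +0.075240-0.032449i
d^4_{3,-2}: k∈[0..1] ⇒ -0.794939 +0.418375 = -0.376564;  D = +0.109092-0.360415i
d^4_{4,-2}: single k=0 term ⇒ +0.470874;  D = +0.256386+0.394953i
Y_4^{m'}(θ=1.6897,φ=3.6857) and Σ D·Y over m':
  (-0.0186+0.1880i)·(-0.2449-0.3537i)  (-0.2768-0.2848i)·(-0.0089-0.1451i)  (+0.4386-0.0307i)·(-0.1380+0.2634i)  (-0.1006+0.1377i)·(-0.1383+0.0837i)  (+0.0574+0.2361i)·(+0.2734+0.0000i)  (-0.3522-0.1756i)·(+0.1383+0.0837i)  (+0.0752-0.0324i)·(-0.1380-0.2634i)  (+0.1091-0.3604i)·(+0.0089-0.1451i)  (+0.2564+0.3950i)·(-0.2449+0.3537i)
Y_4^-2(R⁻¹ n̂) = -0.308876+0.065878i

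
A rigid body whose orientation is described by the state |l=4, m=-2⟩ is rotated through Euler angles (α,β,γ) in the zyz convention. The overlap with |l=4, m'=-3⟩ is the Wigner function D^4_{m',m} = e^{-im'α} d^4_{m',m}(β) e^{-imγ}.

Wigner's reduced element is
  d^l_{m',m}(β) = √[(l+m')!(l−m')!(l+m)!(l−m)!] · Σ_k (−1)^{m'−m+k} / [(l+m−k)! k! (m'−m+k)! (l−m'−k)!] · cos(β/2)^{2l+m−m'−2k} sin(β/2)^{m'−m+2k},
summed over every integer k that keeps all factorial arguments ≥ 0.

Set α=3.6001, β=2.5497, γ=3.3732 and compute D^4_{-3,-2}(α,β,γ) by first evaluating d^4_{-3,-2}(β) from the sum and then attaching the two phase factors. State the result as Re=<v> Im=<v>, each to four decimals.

Re=-0.0053 Im=0.0194

D^4_{-3,-2}(3.6001,2.5497,3.3732) = e^{-i·-3·3.6001}·d^4_{-3,-2}(2.5497)·e^{-i·-2·3.3732}. Compute d first:
With c≡cos(β/2)=0.291645 and s≡sin(β/2)=0.956527, N=[1·5040·2·720]^{1/2}=2693.993318
k: max(0,(-2)−(-3))=1 … min(4+(-2),4−(-3))=2
  k=1: (−1)^0·2693.9933/(720)·0.2916^7·0.9565^1 = +0.000642
  k=2: (−1)^1·2693.9933/(240)·0.2916^5·0.9565^3 = -0.020728
d^4_{-3,-2}(2.5497) = +0.000642 -0.020728 = -0.020085
Attach z-rotation phases: D = e^{-i(-3)(3.6001)}·(-0.020085)·e^{-i(-2)(3.3732)} = -0.005318+0.019369i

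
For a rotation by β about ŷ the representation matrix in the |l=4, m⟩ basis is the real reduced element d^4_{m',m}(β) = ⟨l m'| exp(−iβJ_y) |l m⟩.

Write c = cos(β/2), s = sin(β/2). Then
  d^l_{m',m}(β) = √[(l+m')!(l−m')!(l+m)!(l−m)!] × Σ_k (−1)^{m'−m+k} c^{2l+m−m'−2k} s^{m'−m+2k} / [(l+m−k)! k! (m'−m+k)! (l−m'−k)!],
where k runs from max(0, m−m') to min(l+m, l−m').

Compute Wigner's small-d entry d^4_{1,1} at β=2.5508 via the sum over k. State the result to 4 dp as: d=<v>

d^4_{1,1}(β=2.5508) via Wigner's sum:
c=cos(2.5508/2)=0.291119, s=sin(2.5508/2)=0.956687; N=√[120·6·120·6]=720.000000
k∈{0,1,2,3} keeps every argument non-negative
  k=0: (−1)^0·720.0000/(720)·0.2911^8·0.9567^0 = +0.000052
  k=1: (−1)^1·720.0000/(48)·0.2911^6·0.9567^2 = -0.008357
  k=2: (−1)^2·720.0000/(24)·0.2911^4·0.9567^4 = +0.180502
  k=3: (−1)^3·720.0000/(72)·0.2911^2·0.9567^6 = -0.649771
d^4_{1,1}(2.5508) = +0.000052 -0.008357 +0.180502 -0.649771 = -0.477574

d=-0.4776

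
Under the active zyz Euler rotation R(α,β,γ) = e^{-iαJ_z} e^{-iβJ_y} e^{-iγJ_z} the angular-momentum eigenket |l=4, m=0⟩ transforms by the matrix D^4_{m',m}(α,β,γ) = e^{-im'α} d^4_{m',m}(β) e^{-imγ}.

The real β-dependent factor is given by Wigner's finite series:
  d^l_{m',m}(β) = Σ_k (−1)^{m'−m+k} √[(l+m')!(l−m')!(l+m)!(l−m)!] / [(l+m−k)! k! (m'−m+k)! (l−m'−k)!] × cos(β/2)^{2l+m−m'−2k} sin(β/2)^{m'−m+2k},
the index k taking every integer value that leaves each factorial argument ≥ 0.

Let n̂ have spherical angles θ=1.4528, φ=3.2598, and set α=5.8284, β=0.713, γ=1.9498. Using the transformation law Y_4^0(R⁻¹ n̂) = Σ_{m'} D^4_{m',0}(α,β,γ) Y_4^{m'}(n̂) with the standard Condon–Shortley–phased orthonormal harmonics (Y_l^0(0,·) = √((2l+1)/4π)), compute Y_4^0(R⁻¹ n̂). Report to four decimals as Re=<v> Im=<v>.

Need the full column D^4_{m',0} for m'=−4..4 at α=5.8284, β=0.713, γ=1.9498.
cos(β/2)=0.937124, sin(β/2)=0.348996
d^4_{-4,0}: single k=4 term ⇒ +0.095724;  D = -0.023529-0.092787i
d^4_{-3,0}: k∈[3..4] ⇒ +0.363507 -0.050415 = +0.313092;  D = +0.064177-0.306444i
d^4_{-2,0}: k∈[2..4] ⇒ +0.782611 -0.289443 +0.015054 = +0.508222;  D = +0.312091-0.401109i
d^4_{-1,0}: k∈[1..4] ⇒ +0.990639 -0.824356 +0.114331 -0.002643 = +0.277971;  D = +0.249717-0.122104i
d^4_{0,0}: k∈[0..4] ⇒ +0.594808 -1.319910 +0.411884 -0.025389 +0.000220 = -0.338387;  D = -0.338387+0.000000i
d^4_{1,0}: k∈[0..3] ⇒ -0.990639 +0.824356 -0.114331 +0.002643 = -0.277971;  D = -0.249717-0.122104i
d^4_{2,0}: k∈[0..2] ⇒ +0.782611 -0.289443 +0.015054 = +0.508222;  D = +0.312091+0.401109i
d^4_{3,0}: k∈[0..1] ⇒ -0.363507 +0.050415 = -0.313092;  D = -0.064177-0.306444i
d^4_{4,0}: single k=0 term ⇒ +0.095724;  D = -0.023529+0.092787i
Y_4^{m'}(θ=1.4528,φ=3.2598) and Σ D·Y over m':
  (-0.0235-0.0928i)·(+0.3831-0.1960i)  (+0.0642-0.3064i)·(-0.1353+0.0501i)  (+0.3121-0.4011i)·(-0.2896+0.0698i)  (+0.2497-0.1221i)·(+0.1594-0.0189i)  (-0.3384+0.0000i)·(+0.2741+0.0000i)  (-0.2497-0.1221i)·(-0.1594-0.0189i)  (+0.3121+0.4011i)·(-0.2896-0.0698i)  (-0.0642-0.3064i)·(+0.1353+0.0501i)  (-0.0235+0.0928i)·(+0.3831+0.1960i)
Y_4^0(R⁻¹ n̂) = -0.183596+0.000000i

Re=-0.1836 Im=0.0000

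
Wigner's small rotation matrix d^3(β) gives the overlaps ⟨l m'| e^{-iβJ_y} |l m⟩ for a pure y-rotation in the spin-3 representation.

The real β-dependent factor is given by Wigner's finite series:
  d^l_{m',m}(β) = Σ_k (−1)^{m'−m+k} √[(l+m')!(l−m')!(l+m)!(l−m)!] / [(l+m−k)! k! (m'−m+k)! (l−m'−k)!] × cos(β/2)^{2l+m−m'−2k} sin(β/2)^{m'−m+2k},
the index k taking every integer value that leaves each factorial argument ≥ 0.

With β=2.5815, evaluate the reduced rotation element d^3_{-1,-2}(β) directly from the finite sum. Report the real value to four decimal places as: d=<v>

d^3_{-1,-2}(β=2.5815) via Wigner's sum:
With c≡cos(β/2)=0.276400 and s≡sin(β/2)=0.961043, N=[2·24·1·120]^{1/2}=75.894664
k: max(0,(-2)−(-1))=0 … min(3+(-2),3−(-1))=1
  k=0: (−1)^1·75.8947/(24)·0.2764^5·0.9610^1 = -0.004903
  k=1: (−1)^2·75.8947/(12)·0.2764^3·0.9610^3 = +0.118542
d^3_{-1,-2}(2.5815) = -0.004903 +0.118542 = +0.113639

d=0.1136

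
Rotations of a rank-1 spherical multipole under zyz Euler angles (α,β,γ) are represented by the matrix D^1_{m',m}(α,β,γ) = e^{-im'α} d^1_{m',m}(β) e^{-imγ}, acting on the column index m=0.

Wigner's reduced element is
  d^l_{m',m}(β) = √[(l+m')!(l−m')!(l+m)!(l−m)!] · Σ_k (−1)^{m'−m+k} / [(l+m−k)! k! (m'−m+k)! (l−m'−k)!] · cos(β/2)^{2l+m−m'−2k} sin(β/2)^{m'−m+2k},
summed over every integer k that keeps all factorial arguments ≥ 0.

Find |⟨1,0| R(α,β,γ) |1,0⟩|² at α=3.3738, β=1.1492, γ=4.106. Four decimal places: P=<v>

P=0.1675

First d^1_{0,0}(β=1.1492), then the phase factors e^{-i(0)α} and e^{-i(0)γ}:
c=cos(1.1492/2)=0.839410, s=sin(1.1492/2)=0.543499; N=√[1·1·1·1]=1.000000
The bounds max(0,m−m')=0 and min(l+m,l−m')=1 give 2 terms
  k=0: (−1)^0·1.0000/(1)·0.8394^2·0.5435^0 = +0.704609
  k=1: (−1)^1·1.0000/(1)·0.8394^0·0.5435^2 = -0.295391
d^1_{0,0}(1.1492) = +0.704609 -0.295391 = +0.409218
|D^1_{0,0}|² = |d^1_{0,0}(β)|² = (+0.409218)² = 0.167459 (the z-rotation phases have unit modulus)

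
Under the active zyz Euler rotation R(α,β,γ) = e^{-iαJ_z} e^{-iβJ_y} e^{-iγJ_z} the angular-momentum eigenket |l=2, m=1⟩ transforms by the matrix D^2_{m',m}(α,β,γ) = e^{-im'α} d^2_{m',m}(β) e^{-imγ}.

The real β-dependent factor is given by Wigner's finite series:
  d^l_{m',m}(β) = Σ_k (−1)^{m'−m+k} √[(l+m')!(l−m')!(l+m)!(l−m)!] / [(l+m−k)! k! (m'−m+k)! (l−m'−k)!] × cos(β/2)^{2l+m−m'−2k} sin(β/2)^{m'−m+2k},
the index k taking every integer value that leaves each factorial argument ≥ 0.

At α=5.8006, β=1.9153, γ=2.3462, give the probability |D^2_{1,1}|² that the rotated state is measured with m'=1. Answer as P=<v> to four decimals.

Split into d^2_{1,1}(β=1.9153) × two z-phases.
c=cos(1.9153/2)=0.575444, s=sin(1.9153/2)=0.817842; N=√[6·1·6·1]=6.000000
Admissible k: 0..1 (factorial args all ≥0)
  k=0: (−1)^0·6.0000/(6)·0.5754^4·0.8178^0 = +0.109651
  k=1: (−1)^1·6.0000/(2)·0.5754^2·0.8178^2 = -0.664454
d^2_{1,1}(1.9153) = +0.109651 -0.664454 = -0.554804
|D^2_{1,1}|² = |d^2_{1,1}(β)|² = (-0.554804)² = 0.307807 (the z-rotation phases have unit modulus)

P=0.3078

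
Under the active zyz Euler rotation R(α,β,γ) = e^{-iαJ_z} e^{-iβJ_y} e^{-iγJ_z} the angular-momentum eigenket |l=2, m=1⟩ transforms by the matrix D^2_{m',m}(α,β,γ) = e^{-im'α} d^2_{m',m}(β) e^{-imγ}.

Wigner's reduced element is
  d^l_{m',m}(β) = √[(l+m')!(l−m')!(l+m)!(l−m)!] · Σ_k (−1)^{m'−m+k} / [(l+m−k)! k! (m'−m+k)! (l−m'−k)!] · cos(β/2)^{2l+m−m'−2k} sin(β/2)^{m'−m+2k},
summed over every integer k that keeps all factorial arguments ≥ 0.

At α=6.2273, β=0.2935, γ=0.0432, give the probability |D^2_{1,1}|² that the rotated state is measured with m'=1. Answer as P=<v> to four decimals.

P=0.8009

D^2_{1,1}(6.2273,0.2935,0.0432) = e^{-i·1·6.2273}·d^2_{1,1}(0.2935)·e^{-i·1·0.0432}. Compute d first:
Half-angle: c=0.989252, s=0.146224. N=√(6·1·6·1)=6.000000
The bounds max(0,m−m')=0 and min(l+m,l−m')=1 give 2 terms
  k=0: (−1)^0·6.0000/(6)·0.9893^4·0.1462^0 = +0.957694
  k=1: (−1)^1·6.0000/(2)·0.9893^2·0.1462^2 = -0.062773
d^2_{1,1}(0.2935) = +0.957694 -0.062773 = +0.894922
|D^2_{1,1}|² = |d^2_{1,1}(β)|² = (+0.894922)² = 0.800885 (the z-rotation phases have unit modulus)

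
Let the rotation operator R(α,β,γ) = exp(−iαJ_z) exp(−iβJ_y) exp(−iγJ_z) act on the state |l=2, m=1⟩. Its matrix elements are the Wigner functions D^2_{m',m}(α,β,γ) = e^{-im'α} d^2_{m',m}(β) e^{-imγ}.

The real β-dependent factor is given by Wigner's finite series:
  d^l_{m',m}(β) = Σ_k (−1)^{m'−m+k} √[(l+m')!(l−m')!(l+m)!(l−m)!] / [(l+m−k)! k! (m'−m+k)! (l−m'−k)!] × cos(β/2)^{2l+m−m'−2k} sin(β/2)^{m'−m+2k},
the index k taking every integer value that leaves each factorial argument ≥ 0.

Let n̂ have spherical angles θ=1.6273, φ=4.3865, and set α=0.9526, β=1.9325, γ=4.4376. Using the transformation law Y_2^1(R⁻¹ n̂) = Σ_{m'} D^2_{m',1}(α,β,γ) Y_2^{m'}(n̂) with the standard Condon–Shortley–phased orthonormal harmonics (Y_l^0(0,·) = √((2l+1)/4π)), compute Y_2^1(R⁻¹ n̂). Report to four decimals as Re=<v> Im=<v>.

Need the full column D^2_{m',1} for m'=−2..2 at α=0.9526, β=1.9325, γ=4.4376.
cos(β/2)=0.568389, sin(β/2)=0.822760
d^2_{-2,1}: single k=3 term ⇒ +0.633133;  D = -0.519239-0.362282i
d^2_{-1,1}: k∈[2..3] ⇒ +0.656083 -0.458240 = +0.197843;  D = -0.186292+0.066613i
d^2_{0,1}: k∈[1..2] ⇒ +0.370071 -0.775427 = -0.405355;  D = +0.109991-0.390147i
d^2_{1,1}: k∈[0..1] ⇒ +0.104372 -0.656083 = -0.551711;  D = -0.345972-0.429754i
d^2_{2,1}: single k=0 term ⇒ -0.302162;  D = -0.301625+0.018003i
Y_2^{m'}(θ=1.6273,φ=4.3865) and Σ D·Y over m':
  (-0.5192-0.3623i)·(-0.3061-0.2336i)  (-0.1863+0.0666i)·(+0.0139-0.0413i)  (+0.1100-0.3901i)·(-0.3124+0.0000i)  (-0.3460-0.4298i)·(-0.0139-0.0413i)  (-0.3016+0.0180i)·(-0.3061+0.2336i)
Y_2^1(R⁻¹ n̂) = +0.115337+0.306974i

Re=0.1153 Im=0.3070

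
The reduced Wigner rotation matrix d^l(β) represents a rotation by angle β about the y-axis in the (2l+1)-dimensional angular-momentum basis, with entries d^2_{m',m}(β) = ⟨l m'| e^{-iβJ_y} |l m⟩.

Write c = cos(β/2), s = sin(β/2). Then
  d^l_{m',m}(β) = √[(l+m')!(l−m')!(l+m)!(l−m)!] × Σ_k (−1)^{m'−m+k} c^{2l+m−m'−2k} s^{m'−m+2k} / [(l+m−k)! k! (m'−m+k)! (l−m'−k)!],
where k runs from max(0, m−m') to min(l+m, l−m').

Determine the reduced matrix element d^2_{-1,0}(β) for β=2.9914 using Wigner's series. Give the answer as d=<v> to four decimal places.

d^2_{-1,0}(β=2.9914) via Wigner's sum:
With c≡cos(β/2)=0.075026 and s≡sin(β/2)=0.997182, N=[1·6·2·2]^{1/2}=4.898979
k∈{1,2} keeps every argument non-negative
  k=1: (−1)^0·4.8990/(2)·0.0750^3·0.9972^1 = +0.001032
  k=2: (−1)^1·4.8990/(2)·0.0750^1·0.9972^3 = -0.182225
d^2_{-1,0}(2.9914) = +0.001032 -0.182225 = -0.181194

d=-0.1812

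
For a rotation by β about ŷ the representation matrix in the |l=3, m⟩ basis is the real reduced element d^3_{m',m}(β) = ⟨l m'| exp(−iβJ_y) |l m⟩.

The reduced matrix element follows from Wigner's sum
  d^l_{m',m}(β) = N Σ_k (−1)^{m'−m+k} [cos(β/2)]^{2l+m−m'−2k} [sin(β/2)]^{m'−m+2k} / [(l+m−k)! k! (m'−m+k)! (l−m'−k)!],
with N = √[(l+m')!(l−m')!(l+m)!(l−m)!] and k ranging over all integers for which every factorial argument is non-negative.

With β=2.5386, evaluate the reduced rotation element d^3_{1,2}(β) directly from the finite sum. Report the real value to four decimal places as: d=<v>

d^3_{1,2}(β=2.5386) via Wigner's sum:
c=cos(2.5386/2)=0.296949, s=sin(2.5386/2)=0.954893; N=√[24·2·120·1]=75.894664
k: max(0,(2)−(1))=1 … min(3+(2),3−(1))=2
  k=1: (−1)^0·75.8947/(24)·0.2969^5·0.9549^1 = +0.006972
  k=2: (−1)^1·75.8947/(12)·0.2969^3·0.9549^3 = -0.144192
d^3_{1,2}(2.5386) = +0.006972 -0.144192 = -0.137220

d=-0.1372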